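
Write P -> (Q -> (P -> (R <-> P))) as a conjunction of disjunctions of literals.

~P | ~Q | R

P -> (Q -> (P -> (R <-> P)))
≡ ~P | (Q -> (P -> (R <-> P)))
≡ ~P | ~Q | (P -> (R <-> P))
≡ ~P | ~Q | ~P | (R <-> P)
≡ ~P | ~Q | ~P | ((R -> P) & (P -> R))
≡ ~P | ~Q | ~P | ((~R | P) & (P -> R))
≡ ~P | ~Q | ~P | ((~R | P) & (~P | R))
≡ (~P | ~Q | ~P | ~R | P) & (~P | ~Q | ~P | ~P | R)
≡ ~P | ~Q | R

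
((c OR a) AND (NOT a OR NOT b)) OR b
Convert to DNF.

((c OR a) AND (NOT a OR NOT b)) OR b
= (c AND NOT a) OR (c AND NOT b) OR (a AND NOT a) OR (a AND NOT b) OR b   — distribute AND over OR
= (c AND NOT a) OR (c AND NOT b) OR (a AND NOT b) OR b   — simplify

(c AND NOT a) OR (c AND NOT b) OR (a AND NOT b) OR b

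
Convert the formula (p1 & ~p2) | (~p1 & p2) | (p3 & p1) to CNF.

(p1 & ~p2) | (~p1 & p2) | (p3 & p1)
≡ (p1 | ~p1 | p3) & (p1 | ~p1 | p1) & (p1 | p2 | p3) & (p1 | p2 | p1) & (~p2 | ~p1 | p3) & (~p2 | ~p1 | p1) & (~p2 | p2 | p3) & (~p2 | p2 | p1)   — distribute | over &
≡ (p1 | p2) & (~p2 | ~p1 | p3)   — simplify

(p1 | p2) & (~p2 | ~p1 | p3)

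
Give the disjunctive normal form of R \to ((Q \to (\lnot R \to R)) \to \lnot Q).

R \to ((Q \to (\lnot R \to R)) \to \lnot Q)
⇔ \lnot R \lor ((Q \to (\lnot R \to R)) \to \lnot Q)   (eliminate \to)
⇔ \lnot R \lor \lnot (Q \to (\lnot R \to R)) \lor \lnot Q   (eliminate \to)
⇔ \lnot R \lor \lnot (\lnot Q \lor (\lnot R \to R)) \lor \lnot Q   (eliminate \to)
⇔ \lnot R \lor \lnot (\lnot Q \lor \lnot \lnot R \lor R) \lor \lnot Q   (eliminate \to)
⇔ \lnot R \lor (\lnot \lnot Q \land \lnot \lnot \lnot R \land \lnot R) \lor \lnot Q   (De Morgan)
⇔ \lnot R \lor (Q \land \lnot \lnot \lnot R \land \lnot R) \lor \lnot Q   (double negation)
⇔ \lnot R \lor (Q \land \lnot R \land \lnot R) \lor \lnot Q   (double negation)
⇔ \lnot R \lor \lnot Q   (simplify)

\lnot R \lor \lnot Q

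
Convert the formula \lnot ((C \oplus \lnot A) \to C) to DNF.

\lnot C \land \lnot A

\lnot ((C \oplus \lnot A) \to C)
≡ \lnot (\lnot (C \oplus \lnot A) \lor C)   — eliminate \to
≡ \lnot (\lnot ((C \land \lnot \lnot A) \lor (\lnot C \land \lnot A)) \lor C)   — expand \oplus
≡ \lnot \lnot ((C \land \lnot \lnot A) \lor (\lnot C \land \lnot A)) \land \lnot C   — De Morgan
≡ ((C \land \lnot \lnot A) \lor (\lnot C \land \lnot A)) \land \lnot C   — double negation
≡ ((C \land A) \lor (\lnot C \land \lnot A)) \land \lnot C   — double negation
≡ (C \land A \land \lnot C) \lor (\lnot C \land \lnot A \land \lnot C)   — distribute \land over \lor
≡ \lnot C \land \lnot A   — simplify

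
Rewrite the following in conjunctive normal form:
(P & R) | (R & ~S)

(P | ~S) & R

(P & R) | (R & ~S)
≡ (P | R) & (P | ~S) & (R | R) & (R | ~S)   [distribute | over &]
≡ (P | ~S) & R   [simplify]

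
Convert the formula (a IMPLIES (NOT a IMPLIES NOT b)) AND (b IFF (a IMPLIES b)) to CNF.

a OR b

(a IMPLIES (NOT a IMPLIES NOT b)) AND (b IFF (a IMPLIES b))
≡ (NOT a OR (NOT a IMPLIES NOT b)) AND (b IFF (a IMPLIES b))   (eliminate IMPLIES)
≡ (NOT a OR NOT NOT a OR NOT b) AND (b IFF (a IMPLIES b))   (eliminate IMPLIES)
≡ (NOT a OR NOT NOT a OR NOT b) AND (b IMPLIES (a IMPLIES b)) AND ((a IMPLIES b) IMPLIES b)   (eliminate IFF)
≡ (NOT a OR NOT NOT a OR NOT b) AND (NOT b OR (a IMPLIES b)) AND ((a IMPLIES b) IMPLIES b)   (eliminate IMPLIES)
≡ (NOT a OR NOT NOT a OR NOT b) AND (NOT b OR NOT a OR b) AND ((a IMPLIES b) IMPLIES b)   (eliminate IMPLIES)
≡ (NOT a OR NOT NOT a OR NOT b) AND (NOT b OR NOT a OR b) AND (NOT (a IMPLIES b) OR b)   (eliminate IMPLIES)
≡ (NOT a OR NOT NOT a OR NOT b) AND (NOT b OR NOT a OR b) AND (NOT (NOT a OR b) OR b)   (eliminate IMPLIES)
≡ (NOT a OR a OR NOT b) AND (NOT b OR NOT a OR b) AND (NOT (NOT a OR b) OR b)   (double negation)
≡ (NOT a OR a OR NOT b) AND (NOT b OR NOT a OR b) AND ((NOT NOT a AND NOT b) OR b)   (De Morgan)
≡ (NOT a OR a OR NOT b) AND (NOT b OR NOT a OR b) AND ((a AND NOT b) OR b)   (double negation)
≡ (NOT a OR a OR NOT b) AND (NOT b OR NOT a OR b) AND (a OR b) AND (NOT b OR b)   (distribute OR over AND)
≡ a OR b   (simplify)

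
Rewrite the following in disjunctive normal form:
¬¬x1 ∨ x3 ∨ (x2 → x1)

x1 ∨ x3 ∨ ¬x2

¬¬x1 ∨ x3 ∨ (x2 → x1)
≡ ¬¬x1 ∨ x3 ∨ ¬x2 ∨ x1   [eliminate →]
≡ x1 ∨ x3 ∨ ¬x2 ∨ x1   [double negation]
≡ x1 ∨ x3 ∨ ¬x2   [simplify]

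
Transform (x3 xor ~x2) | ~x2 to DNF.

(x3 xor ~x2) | ~x2
≡ (x3 & ~~x2) | (~x3 & ~x2) | ~x2   — expand xor
≡ (x3 & x2) | (~x3 & ~x2) | ~x2   — double negation
≡ (x3 & x2) | ~x2   — simplify

(x3 & x2) | ~x2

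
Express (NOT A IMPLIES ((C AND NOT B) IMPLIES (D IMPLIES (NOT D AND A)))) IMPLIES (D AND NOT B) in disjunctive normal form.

D AND NOT B

(NOT A IMPLIES ((C AND NOT B) IMPLIES (D IMPLIES (NOT D AND A)))) IMPLIES (D AND NOT B)
≡ NOT (NOT A IMPLIES ((C AND NOT B) IMPLIES (D IMPLIES (NOT D AND A)))) OR (D AND NOT B)   — eliminate IMPLIES
≡ NOT (NOT NOT A OR ((C AND NOT B) IMPLIES (D IMPLIES (NOT D AND A)))) OR (D AND NOT B)   — eliminate IMPLIES
≡ NOT (NOT NOT A OR NOT (C AND NOT B) OR (D IMPLIES (NOT D AND A))) OR (D AND NOT B)   — eliminate IMPLIES
≡ NOT (NOT NOT A OR NOT (C AND NOT B) OR NOT D OR (NOT D AND A)) OR (D AND NOT B)   — eliminate IMPLIES
≡ (NOT NOT NOT A AND NOT NOT (C AND NOT B) AND NOT NOT D AND NOT (NOT D AND A)) OR (D AND NOT B)   — De Morgan
≡ (NOT A AND NOT NOT (C AND NOT B) AND NOT NOT D AND NOT (NOT D AND A)) OR (D AND NOT B)   — double negation
≡ (NOT A AND C AND NOT B AND NOT NOT D AND NOT (NOT D AND A)) OR (D AND NOT B)   — double negation
≡ (NOT A AND C AND NOT B AND D AND NOT (NOT D AND A)) OR (D AND NOT B)   — double negation
≡ (NOT A AND C AND NOT B AND D AND (NOT NOT D OR NOT A)) OR (D AND NOT B)   — De Morgan
≡ (NOT A AND C AND NOT B AND D AND (D OR NOT A)) OR (D AND NOT B)   — double negation
≡ (NOT A AND C AND NOT B AND D AND D) OR (NOT A AND C AND NOT B AND D AND NOT A) OR (D AND NOT B)   — distribute AND over OR
≡ D AND NOT B   — simplify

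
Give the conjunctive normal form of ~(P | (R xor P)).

~(P | (R xor P))
⇔ ~(P | ((R | P) & ~(R & P)))   [expand xor]
⇔ ~P & ~((R | P) & ~(R & P))   [De Morgan]
⇔ ~P & (~(R | P) | ~~(R & P))   [De Morgan]
⇔ ~P & ((~R & ~P) | ~~(R & P))   [De Morgan]
⇔ ~P & ((~R & ~P) | (R & P))   [double negation]
⇔ ~P & (~R | R) & (~R | P) & (~P | R) & (~P | P)   [distribute | over &]
⇔ ~P & (~R | P)   [simplify]

~P & (~R | P)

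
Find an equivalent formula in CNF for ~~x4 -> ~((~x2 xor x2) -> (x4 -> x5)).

~x4 | ~x5

~~x4 -> ~((~x2 xor x2) -> (x4 -> x5))
⇔ ~~~x4 | ~((~x2 xor x2) -> (x4 -> x5))   — eliminate ->
⇔ ~~~x4 | ~(~(~x2 xor x2) | (x4 -> x5))   — eliminate ->
⇔ ~~~x4 | ~(~((~x2 | x2) & ~(~x2 & x2)) | (x4 -> x5))   — expand xor
⇔ ~~~x4 | ~(~((~x2 | x2) & ~(~x2 & x2)) | ~x4 | x5)   — eliminate ->
⇔ ~x4 | ~(~((~x2 | x2) & ~(~x2 & x2)) | ~x4 | x5)   — double negation
⇔ ~x4 | (~~((~x2 | x2) & ~(~x2 & x2)) & ~~x4 & ~x5)   — De Morgan
⇔ ~x4 | ((~x2 | x2) & ~(~x2 & x2) & ~~x4 & ~x5)   — double negation
⇔ ~x4 | ((~x2 | x2) & (~~x2 | ~x2) & ~~x4 & ~x5)   — De Morgan
⇔ ~x4 | ((~x2 | x2) & (x2 | ~x2) & ~~x4 & ~x5)   — double negation
⇔ ~x4 | ((~x2 | x2) & (x2 | ~x2) & x4 & ~x5)   — double negation
⇔ (~x4 | ~x2 | x2) & (~x4 | x2 | ~x2) & (~x4 | x4) & (~x4 | ~x5)   — distribute | over &
⇔ ~x4 | ~x5   — simplify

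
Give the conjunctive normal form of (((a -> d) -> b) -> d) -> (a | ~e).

(((a -> d) -> b) -> d) -> (a | ~e)
= ~(((a -> d) -> b) -> d) | a | ~e   [eliminate ->]
= ~(~((a -> d) -> b) | d) | a | ~e   [eliminate ->]
= ~(~(~(a -> d) | b) | d) | a | ~e   [eliminate ->]
= ~(~(~(~a | d) | b) | d) | a | ~e   [eliminate ->]
= (~~(~(~a | d) | b) & ~d) | a | ~e   [De Morgan]
= ((~(~a | d) | b) & ~d) | a | ~e   [double negation]
= (((~~a & ~d) | b) & ~d) | a | ~e   [De Morgan]
= (((a & ~d) | b) & ~d) | a | ~e   [double negation]
= (a | b | a | ~e) & (~d | b | a | ~e) & (~d | a | ~e)   [distribute | over &]
= (a | b | ~e) & (~d | a | ~e)   [simplify]

(a | b | ~e) & (~d | a | ~e)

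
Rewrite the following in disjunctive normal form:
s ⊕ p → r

¬s ∧ ¬p ∨ p ∧ s ∨ r

s ⊕ p → r
≡ ¬(s ⊕ p) ∨ r   — eliminate →
≡ ¬(s ∧ ¬p ∨ ¬s ∧ p) ∨ r   — expand ⊕
≡ ¬(s ∧ ¬p) ∧ ¬(¬s ∧ p) ∨ r   — De Morgan
≡ (¬s ∨ ¬¬p) ∧ ¬(¬s ∧ p) ∨ r   — De Morgan
≡ (¬s ∨ p) ∧ ¬(¬s ∧ p) ∨ r   — double negation
≡ (¬s ∨ p) ∧ (¬¬s ∨ ¬p) ∨ r   — De Morgan
≡ (¬s ∨ p) ∧ (s ∨ ¬p) ∨ r   — double negation
≡ ¬s ∧ s ∨ ¬s ∧ ¬p ∨ p ∧ s ∨ p ∧ ¬p ∨ r   — distribute ∧ over ∨
≡ ¬s ∧ ¬p ∨ p ∧ s ∨ r   — simplify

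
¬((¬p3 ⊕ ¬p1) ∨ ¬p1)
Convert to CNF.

(p3 ∨ ¬p1) ∧ p1

¬((¬p3 ⊕ ¬p1) ∨ ¬p1)
= ¬(((¬p3 ∨ ¬p1) ∧ ¬(¬p3 ∧ ¬p1)) ∨ ¬p1)   [expand ⊕]
= ¬((¬p3 ∨ ¬p1) ∧ ¬(¬p3 ∧ ¬p1)) ∧ ¬¬p1   [De Morgan]
= (¬(¬p3 ∨ ¬p1) ∨ ¬¬(¬p3 ∧ ¬p1)) ∧ ¬¬p1   [De Morgan]
= ((¬¬p3 ∧ ¬¬p1) ∨ ¬¬(¬p3 ∧ ¬p1)) ∧ ¬¬p1   [De Morgan]
= ((p3 ∧ ¬¬p1) ∨ ¬¬(¬p3 ∧ ¬p1)) ∧ ¬¬p1   [double negation]
= ((p3 ∧ p1) ∨ ¬¬(¬p3 ∧ ¬p1)) ∧ ¬¬p1   [double negation]
= ((p3 ∧ p1) ∨ (¬p3 ∧ ¬p1)) ∧ ¬¬p1   [double negation]
= ((p3 ∧ p1) ∨ (¬p3 ∧ ¬p1)) ∧ p1   [double negation]
= (p3 ∨ ¬p3) ∧ (p3 ∨ ¬p1) ∧ (p1 ∨ ¬p3) ∧ (p1 ∨ ¬p1) ∧ p1   [distribute ∨ over ∧]
= (p3 ∨ ¬p1) ∧ p1   [simplify]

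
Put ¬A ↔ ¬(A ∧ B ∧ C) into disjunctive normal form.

¬A ↔ ¬(A ∧ B ∧ C)
≡ (¬A → ¬(A ∧ B ∧ C)) ∧ (¬(A ∧ B ∧ C) → ¬A)   [eliminate ↔]
≡ (¬¬A ∨ ¬(A ∧ B ∧ C)) ∧ (¬(A ∧ B ∧ C) → ¬A)   [eliminate →]
≡ (¬¬A ∨ ¬(A ∧ B ∧ C)) ∧ (¬¬(A ∧ B ∧ C) ∨ ¬A)   [eliminate →]
≡ (A ∨ ¬(A ∧ B ∧ C)) ∧ (¬¬(A ∧ B ∧ C) ∨ ¬A)   [double negation]
≡ (A ∨ ¬A ∨ ¬B ∨ ¬C) ∧ (¬¬(A ∧ B ∧ C) ∨ ¬A)   [De Morgan]
≡ (A ∨ ¬A ∨ ¬B ∨ ¬C) ∧ (A ∧ B ∧ C ∨ ¬A)   [double negation]
≡ A ∧ A ∧ B ∧ C ∨ A ∧ ¬A ∨ ¬A ∧ A ∧ B ∧ C ∨ ¬A ∧ ¬A ∨ ¬B ∧ A ∧ B ∧ C ∨ ¬B ∧ ¬A ∨ ¬C ∧ A ∧ B ∧ C ∨ ¬C ∧ ¬A   [distribute ∧ over ∨]
≡ A ∧ B ∧ C ∨ ¬A   [simplify]

A ∧ B ∧ C ∨ ¬A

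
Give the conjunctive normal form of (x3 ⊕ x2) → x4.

(¬x3 ∨ x2 ∨ x4) ∧ (¬x2 ∨ x3 ∨ x4)

(x3 ⊕ x2) → x4
≡ ¬(x3 ⊕ x2) ∨ x4   (eliminate →)
≡ ¬((x3 ∨ x2) ∧ ¬(x3 ∧ x2)) ∨ x4   (expand ⊕)
≡ ¬(x3 ∨ x2) ∨ ¬¬(x3 ∧ x2) ∨ x4   (De Morgan)
≡ (¬x3 ∧ ¬x2) ∨ ¬¬(x3 ∧ x2) ∨ x4   (De Morgan)
≡ (¬x3 ∧ ¬x2) ∨ (x3 ∧ x2) ∨ x4   (double negation)
≡ (¬x3 ∨ x3 ∨ x4) ∧ (¬x3 ∨ x2 ∨ x4) ∧ (¬x2 ∨ x3 ∨ x4) ∧ (¬x2 ∨ x2 ∨ x4)   (distribute ∨ over ∧)
≡ (¬x3 ∨ x2 ∨ x4) ∧ (¬x2 ∨ x3 ∨ x4)   (simplify)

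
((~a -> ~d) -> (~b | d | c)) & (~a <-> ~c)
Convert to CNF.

((~a -> ~d) -> (~b | d | c)) & (~a <-> ~c)
⇔ (~(~a -> ~d) | ~b | d | c) & (~a <-> ~c)   — eliminate ->
⇔ (~(~~a | ~d) | ~b | d | c) & (~a <-> ~c)   — eliminate ->
⇔ (~(~~a | ~d) | ~b | d | c) & (~a -> ~c) & (~c -> ~a)   — eliminate <->
⇔ (~(~~a | ~d) | ~b | d | c) & (~~a | ~c) & (~c -> ~a)   — eliminate ->
⇔ (~(~~a | ~d) | ~b | d | c) & (~~a | ~c) & (~~c | ~a)   — eliminate ->
⇔ ((~~~a & ~~d) | ~b | d | c) & (~~a | ~c) & (~~c | ~a)   — De Morgan
⇔ ((~a & ~~d) | ~b | d | c) & (~~a | ~c) & (~~c | ~a)   — double negation
⇔ ((~a & d) | ~b | d | c) & (~~a | ~c) & (~~c | ~a)   — double negation
⇔ ((~a & d) | ~b | d | c) & (a | ~c) & (~~c | ~a)   — double negation
⇔ ((~a & d) | ~b | d | c) & (a | ~c) & (c | ~a)   — double negation
⇔ (~a | ~b | d | c) & (d | ~b | d | c) & (a | ~c) & (c | ~a)   — distribute | over &
⇔ (d | ~b | c) & (a | ~c) & (c | ~a)   — simplify

(d | ~b | c) & (a | ~c) & (c | ~a)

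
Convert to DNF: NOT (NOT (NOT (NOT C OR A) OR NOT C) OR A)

(C AND NOT A) OR (NOT C AND NOT A)

NOT (NOT (NOT (NOT C OR A) OR NOT C) OR A)
≡ NOT NOT (NOT (NOT C OR A) OR NOT C) AND NOT A   [De Morgan]
≡ (NOT (NOT C OR A) OR NOT C) AND NOT A   [double negation]
≡ ((NOT NOT C AND NOT A) OR NOT C) AND NOT A   [De Morgan]
≡ ((C AND NOT A) OR NOT C) AND NOT A   [double negation]
≡ (C AND NOT A AND NOT A) OR (NOT C AND NOT A)   [distribute AND over OR]
≡ (C AND NOT A) OR (NOT C AND NOT A)   [simplify]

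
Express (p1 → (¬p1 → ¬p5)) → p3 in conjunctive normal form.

(p1 → (¬p1 → ¬p5)) → p3
= ¬(p1 → (¬p1 → ¬p5)) ∨ p3   (eliminate →)
= ¬(¬p1 ∨ (¬p1 → ¬p5)) ∨ p3   (eliminate →)
= ¬(¬p1 ∨ ¬¬p1 ∨ ¬p5) ∨ p3   (eliminate →)
= (¬¬p1 ∧ ¬¬¬p1 ∧ ¬¬p5) ∨ p3   (De Morgan)
= (p1 ∧ ¬¬¬p1 ∧ ¬¬p5) ∨ p3   (double negation)
= (p1 ∧ ¬p1 ∧ ¬¬p5) ∨ p3   (double negation)
= (p1 ∧ ¬p1 ∧ p5) ∨ p3   (double negation)
= (p1 ∨ p3) ∧ (¬p1 ∨ p3) ∧ (p5 ∨ p3)   (distribute ∨ over ∧)

(p1 ∨ p3) ∧ (¬p1 ∨ p3) ∧ (p5 ∨ p3)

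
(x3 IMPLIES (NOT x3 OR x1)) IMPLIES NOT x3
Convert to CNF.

NOT x1 OR NOT x3

(x3 IMPLIES (NOT x3 OR x1)) IMPLIES NOT x3
= NOT (x3 IMPLIES (NOT x3 OR x1)) OR NOT x3   [eliminate IMPLIES]
= NOT (NOT x3 OR NOT x3 OR x1) OR NOT x3   [eliminate IMPLIES]
= (NOT NOT x3 AND NOT NOT x3 AND NOT x1) OR NOT x3   [De Morgan]
= (x3 AND NOT NOT x3 AND NOT x1) OR NOT x3   [double negation]
= (x3 AND x3 AND NOT x1) OR NOT x3   [double negation]
= (x3 OR NOT x3) AND (x3 OR NOT x3) AND (NOT x1 OR NOT x3)   [distribute OR over AND]
= NOT x1 OR NOT x3   [simplify]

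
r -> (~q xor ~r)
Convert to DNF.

r -> (~q xor ~r)
≡ ~r | (~q xor ~r)   [eliminate ->]
≡ ~r | (~q & ~~r) | (~~q & ~r)   [expand xor]
≡ ~r | (~q & r) | (~~q & ~r)   [double negation]
≡ ~r | (~q & r) | (q & ~r)   [double negation]
≡ ~r | (~q & r)   [simplify]

~r | (~q & r)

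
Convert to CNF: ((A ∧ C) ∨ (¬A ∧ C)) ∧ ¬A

((A ∧ C) ∨ (¬A ∧ C)) ∧ ¬A
≡ (A ∨ ¬A) ∧ (A ∨ C) ∧ (C ∨ ¬A) ∧ (C ∨ C) ∧ ¬A   [distribute ∨ over ∧]
≡ C ∧ ¬A   [simplify]

C ∧ ¬A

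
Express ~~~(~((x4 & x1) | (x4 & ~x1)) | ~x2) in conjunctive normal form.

~~~(~((x4 & x1) | (x4 & ~x1)) | ~x2)
= ~(~((x4 & x1) | (x4 & ~x1)) | ~x2)   (double negation)
= ~~((x4 & x1) | (x4 & ~x1)) & ~~x2   (De Morgan)
= ((x4 & x1) | (x4 & ~x1)) & ~~x2   (double negation)
= ((x4 & x1) | (x4 & ~x1)) & x2   (double negation)
= (x4 | x4) & (x4 | ~x1) & (x1 | x4) & (x1 | ~x1) & x2   (distribute | over &)
= x4 & x2   (simplify)

x4 & x2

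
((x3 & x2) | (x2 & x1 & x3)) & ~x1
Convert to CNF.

x3 & x2 & ~x1

((x3 & x2) | (x2 & x1 & x3)) & ~x1
= (x3 | x2) & (x3 | x1) & (x3 | x3) & (x2 | x2) & (x2 | x1) & (x2 | x3) & ~x1
= x3 & x2 & ~x1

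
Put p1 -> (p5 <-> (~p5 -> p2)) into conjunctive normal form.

p1 -> (p5 <-> (~p5 -> p2))
⇔ ~p1 | (p5 <-> (~p5 -> p2))   (eliminate ->)
⇔ ~p1 | ((p5 -> (~p5 -> p2)) & ((~p5 -> p2) -> p5))   (eliminate <->)
⇔ ~p1 | ((~p5 | (~p5 -> p2)) & ((~p5 -> p2) -> p5))   (eliminate ->)
⇔ ~p1 | ((~p5 | ~~p5 | p2) & ((~p5 -> p2) -> p5))   (eliminate ->)
⇔ ~p1 | ((~p5 | ~~p5 | p2) & (~(~p5 -> p2) | p5))   (eliminate ->)
⇔ ~p1 | ((~p5 | ~~p5 | p2) & (~(~~p5 | p2) | p5))   (eliminate ->)
⇔ ~p1 | ((~p5 | p5 | p2) & (~(~~p5 | p2) | p5))   (double negation)
⇔ ~p1 | ((~p5 | p5 | p2) & ((~~~p5 & ~p2) | p5))   (De Morgan)
⇔ ~p1 | ((~p5 | p5 | p2) & ((~p5 & ~p2) | p5))   (double negation)
⇔ (~p1 | ~p5 | p5 | p2) & (~p1 | ~p5 | p5) & (~p1 | ~p2 | p5)   (distribute | over &)
⇔ ~p1 | ~p2 | p5   (simplify)

~p1 | ~p2 | p5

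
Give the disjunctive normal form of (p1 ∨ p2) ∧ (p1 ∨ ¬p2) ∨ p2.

p1 ∨ p2

(p1 ∨ p2) ∧ (p1 ∨ ¬p2) ∨ p2
= p1 ∧ p1 ∨ p1 ∧ ¬p2 ∨ p2 ∧ p1 ∨ p2 ∧ ¬p2 ∨ p2   — distribute ∧ over ∨
= p1 ∨ p2   — simplify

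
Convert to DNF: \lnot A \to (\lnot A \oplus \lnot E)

\lnot A \to (\lnot A \oplus \lnot E)
≡ \lnot \lnot A \lor (\lnot A \oplus \lnot E)   [eliminate \to]
≡ \lnot \lnot A \lor (\lnot A \land \lnot \lnot E) \lor (\lnot \lnot A \land \lnot E)   [expand \oplus]
≡ A \lor (\lnot A \land \lnot \lnot E) \lor (\lnot \lnot A \land \lnot E)   [double negation]
≡ A \lor (\lnot A \land E) \lor (\lnot \lnot A \land \lnot E)   [double negation]
≡ A \lor (\lnot A \land E) \lor (A \land \lnot E)   [double negation]
≡ A \lor (\lnot A \land E)   [simplify]

A \lor (\lnot A \land E)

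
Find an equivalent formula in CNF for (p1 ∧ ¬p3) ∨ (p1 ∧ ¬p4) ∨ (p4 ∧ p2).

(p1 ∧ ¬p3) ∨ (p1 ∧ ¬p4) ∨ (p4 ∧ p2)
⇔ (p1 ∨ p1 ∨ p4) ∧ (p1 ∨ p1 ∨ p2) ∧ (p1 ∨ ¬p4 ∨ p4) ∧ (p1 ∨ ¬p4 ∨ p2) ∧ (¬p3 ∨ p1 ∨ p4) ∧ (¬p3 ∨ p1 ∨ p2) ∧ (¬p3 ∨ ¬p4 ∨ p4) ∧ (¬p3 ∨ ¬p4 ∨ p2)   [distribute ∨ over ∧]
⇔ (p1 ∨ p4) ∧ (p1 ∨ p2) ∧ (¬p3 ∨ ¬p4 ∨ p2)   [simplify]

(p1 ∨ p4) ∧ (p1 ∨ p2) ∧ (¬p3 ∨ ¬p4 ∨ p2)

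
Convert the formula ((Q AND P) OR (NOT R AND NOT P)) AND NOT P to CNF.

(Q OR NOT R) AND (P OR NOT R) AND NOT P

((Q AND P) OR (NOT R AND NOT P)) AND NOT P
= (Q OR NOT R) AND (Q OR NOT P) AND (P OR NOT R) AND (P OR NOT P) AND NOT P   — distribute OR over AND
= (Q OR NOT R) AND (P OR NOT R) AND NOT P   — simplify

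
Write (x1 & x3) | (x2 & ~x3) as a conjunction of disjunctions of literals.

(x1 & x3) | (x2 & ~x3)
≡ (x1 | x2) & (x1 | ~x3) & (x3 | x2) & (x3 | ~x3)   (distribute | over &)
≡ (x1 | x2) & (x1 | ~x3) & (x3 | x2)   (simplify)

(x1 | x2) & (x1 | ~x3) & (x3 | x2)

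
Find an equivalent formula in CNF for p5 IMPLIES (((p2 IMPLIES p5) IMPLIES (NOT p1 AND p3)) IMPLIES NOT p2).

NOT p5 OR p1 OR NOT p3 OR NOT p2

p5 IMPLIES (((p2 IMPLIES p5) IMPLIES (NOT p1 AND p3)) IMPLIES NOT p2)
≡ NOT p5 OR (((p2 IMPLIES p5) IMPLIES (NOT p1 AND p3)) IMPLIES NOT p2)   — eliminate IMPLIES
≡ NOT p5 OR NOT ((p2 IMPLIES p5) IMPLIES (NOT p1 AND p3)) OR NOT p2   — eliminate IMPLIES
≡ NOT p5 OR NOT (NOT (p2 IMPLIES p5) OR (NOT p1 AND p3)) OR NOT p2   — eliminate IMPLIES
≡ NOT p5 OR NOT (NOT (NOT p2 OR p5) OR (NOT p1 AND p3)) OR NOT p2   — eliminate IMPLIES
≡ NOT p5 OR (NOT NOT (NOT p2 OR p5) AND NOT (NOT p1 AND p3)) OR NOT p2   — De Morgan
≡ NOT p5 OR ((NOT p2 OR p5) AND NOT (NOT p1 AND p3)) OR NOT p2   — double negation
≡ NOT p5 OR ((NOT p2 OR p5) AND (NOT NOT p1 OR NOT p3)) OR NOT p2   — De Morgan
≡ NOT p5 OR ((NOT p2 OR p5) AND (p1 OR NOT p3)) OR NOT p2   — double negation
≡ (NOT p5 OR NOT p2 OR p5 OR NOT p2) AND (NOT p5 OR p1 OR NOT p3 OR NOT p2)   — distribute OR over AND
≡ NOT p5 OR p1 OR NOT p3 OR NOT p2   — simplify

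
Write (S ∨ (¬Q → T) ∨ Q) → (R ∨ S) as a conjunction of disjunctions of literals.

(¬Q ∨ R ∨ S) ∧ (¬T ∨ R ∨ S)

(S ∨ (¬Q → T) ∨ Q) → (R ∨ S)
≡ ¬(S ∨ (¬Q → T) ∨ Q) ∨ R ∨ S
≡ ¬(S ∨ ¬¬Q ∨ T ∨ Q) ∨ R ∨ S
≡ (¬S ∧ ¬¬¬Q ∧ ¬T ∧ ¬Q) ∨ R ∨ S
≡ (¬S ∧ ¬Q ∧ ¬T ∧ ¬Q) ∨ R ∨ S
≡ (¬S ∨ R ∨ S) ∧ (¬Q ∨ R ∨ S) ∧ (¬T ∨ R ∨ S) ∧ (¬Q ∨ R ∨ S)
≡ (¬Q ∨ R ∨ S) ∧ (¬T ∨ R ∨ S)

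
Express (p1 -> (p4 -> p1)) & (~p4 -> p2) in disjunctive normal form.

(p1 -> (p4 -> p1)) & (~p4 -> p2)
≡ (~p1 | (p4 -> p1)) & (~p4 -> p2)   [eliminate ->]
≡ (~p1 | ~p4 | p1) & (~p4 -> p2)   [eliminate ->]
≡ (~p1 | ~p4 | p1) & (~~p4 | p2)   [eliminate ->]
≡ (~p1 | ~p4 | p1) & (p4 | p2)   [double negation]
≡ (~p1 & p4) | (~p1 & p2) | (~p4 & p4) | (~p4 & p2) | (p1 & p4) | (p1 & p2)   [distribute & over |]
≡ (~p1 & p4) | (~p1 & p2) | (~p4 & p2) | (p1 & p4) | (p1 & p2)   [simplify]

(~p1 & p4) | (~p1 & p2) | (~p4 & p2) | (p1 & p4) | (p1 & p2)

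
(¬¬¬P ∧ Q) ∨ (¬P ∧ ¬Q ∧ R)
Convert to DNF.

(¬¬¬P ∧ Q) ∨ (¬P ∧ ¬Q ∧ R)
≡ (¬P ∧ Q) ∨ (¬P ∧ ¬Q ∧ R)   [double negation]

(¬P ∧ Q) ∨ (¬P ∧ ¬Q ∧ R)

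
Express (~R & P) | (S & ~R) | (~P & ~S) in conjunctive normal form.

(~R | ~P) & (~R | ~S)

(~R & P) | (S & ~R) | (~P & ~S)
= (~R | S | ~P) & (~R | S | ~S) & (~R | ~R | ~P) & (~R | ~R | ~S) & (P | S | ~P) & (P | S | ~S) & (P | ~R | ~P) & (P | ~R | ~S)   [distribute | over &]
= (~R | ~P) & (~R | ~S)   [simplify]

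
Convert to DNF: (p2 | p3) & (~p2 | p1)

(p2 | p3) & (~p2 | p1)
≡ (p2 & ~p2) | (p2 & p1) | (p3 & ~p2) | (p3 & p1)   — distribute & over |
≡ (p2 & p1) | (p3 & ~p2) | (p3 & p1)   — simplify

(p2 & p1) | (p3 & ~p2) | (p3 & p1)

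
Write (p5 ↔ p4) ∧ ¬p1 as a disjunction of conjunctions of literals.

(¬p5 ∧ ¬p4 ∧ ¬p1) ∨ (p4 ∧ p5 ∧ ¬p1)

(p5 ↔ p4) ∧ ¬p1
⇔ (p5 → p4) ∧ (p4 → p5) ∧ ¬p1   — eliminate ↔
⇔ (¬p5 ∨ p4) ∧ (p4 → p5) ∧ ¬p1   — eliminate →
⇔ (¬p5 ∨ p4) ∧ (¬p4 ∨ p5) ∧ ¬p1   — eliminate →
⇔ (¬p5 ∧ ¬p4 ∧ ¬p1) ∨ (¬p5 ∧ p5 ∧ ¬p1) ∨ (p4 ∧ ¬p4 ∧ ¬p1) ∨ (p4 ∧ p5 ∧ ¬p1)   — distribute ∧ over ∨
⇔ (¬p5 ∧ ¬p4 ∧ ¬p1) ∨ (p4 ∧ p5 ∧ ¬p1)   — simplify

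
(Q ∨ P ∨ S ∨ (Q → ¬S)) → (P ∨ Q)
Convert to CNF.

(Q ∨ P ∨ S ∨ (Q → ¬S)) → (P ∨ Q)
= ¬(Q ∨ P ∨ S ∨ (Q → ¬S)) ∨ P ∨ Q   [eliminate →]
= ¬(Q ∨ P ∨ S ∨ ¬Q ∨ ¬S) ∨ P ∨ Q   [eliminate →]
= (¬Q ∧ ¬P ∧ ¬S ∧ ¬¬Q ∧ ¬¬S) ∨ P ∨ Q   [De Morgan]
= (¬Q ∧ ¬P ∧ ¬S ∧ Q ∧ ¬¬S) ∨ P ∨ Q   [double negation]
= (¬Q ∧ ¬P ∧ ¬S ∧ Q ∧ S) ∨ P ∨ Q   [double negation]
= (¬Q ∨ P ∨ Q) ∧ (¬P ∨ P ∨ Q) ∧ (¬S ∨ P ∨ Q) ∧ (Q ∨ P ∨ Q) ∧ (S ∨ P ∨ Q)   [distribute ∨ over ∧]
= Q ∨ P   [simplify]

Q ∨ P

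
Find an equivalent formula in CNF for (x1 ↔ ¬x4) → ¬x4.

(x1 ↔ ¬x4) → ¬x4
= ¬(x1 ↔ ¬x4) ∨ ¬x4   — eliminate →
= ¬((x1 → ¬x4) ∧ (¬x4 → x1)) ∨ ¬x4   — eliminate ↔
= ¬((¬x1 ∨ ¬x4) ∧ (¬x4 → x1)) ∨ ¬x4   — eliminate →
= ¬((¬x1 ∨ ¬x4) ∧ (¬¬x4 ∨ x1)) ∨ ¬x4   — eliminate →
= ¬(¬x1 ∨ ¬x4) ∨ ¬(¬¬x4 ∨ x1) ∨ ¬x4   — De Morgan
= (¬¬x1 ∧ ¬¬x4) ∨ ¬(¬¬x4 ∨ x1) ∨ ¬x4   — De Morgan
= (x1 ∧ ¬¬x4) ∨ ¬(¬¬x4 ∨ x1) ∨ ¬x4   — double negation
= (x1 ∧ x4) ∨ ¬(¬¬x4 ∨ x1) ∨ ¬x4   — double negation
= (x1 ∧ x4) ∨ (¬¬¬x4 ∧ ¬x1) ∨ ¬x4   — De Morgan
= (x1 ∧ x4) ∨ (¬x4 ∧ ¬x1) ∨ ¬x4   — double negation
= (x1 ∨ ¬x4 ∨ ¬x4) ∧ (x1 ∨ ¬x1 ∨ ¬x4) ∧ (x4 ∨ ¬x4 ∨ ¬x4) ∧ (x4 ∨ ¬x1 ∨ ¬x4)   — distribute ∨ over ∧
= x1 ∨ ¬x4   — simplify

x1 ∨ ¬x4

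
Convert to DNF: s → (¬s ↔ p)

s → (¬s ↔ p)
⇔ ¬s ∨ (¬s ↔ p)   [eliminate →]
⇔ ¬s ∨ ((¬s → p) ∧ (p → ¬s))   [eliminate ↔]
⇔ ¬s ∨ ((¬¬s ∨ p) ∧ (p → ¬s))   [eliminate →]
⇔ ¬s ∨ ((¬¬s ∨ p) ∧ (¬p ∨ ¬s))   [eliminate →]
⇔ ¬s ∨ ((s ∨ p) ∧ (¬p ∨ ¬s))   [double negation]
⇔ ¬s ∨ (s ∧ ¬p) ∨ (s ∧ ¬s) ∨ (p ∧ ¬p) ∨ (p ∧ ¬s)   [distribute ∧ over ∨]
⇔ ¬s ∨ (s ∧ ¬p)   [simplify]

¬s ∨ (s ∧ ¬p)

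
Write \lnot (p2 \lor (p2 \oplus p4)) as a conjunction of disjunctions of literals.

\lnot (p2 \lor (p2 \oplus p4))
≡ \lnot (p2 \lor ((p2 \lor p4) \land \lnot (p2 \land p4)))
≡ \lnot p2 \land \lnot ((p2 \lor p4) \land \lnot (p2 \land p4))
≡ \lnot p2 \land (\lnot (p2 \lor p4) \lor \lnot \lnot (p2 \land p4))
≡ \lnot p2 \land ((\lnot p2 \land \lnot p4) \lor \lnot \lnot (p2 \land p4))
≡ \lnot p2 \land ((\lnot p2 \land \lnot p4) \lor (p2 \land p4))
≡ \lnot p2 \land (\lnot p2 \lor p2) \land (\lnot p2 \lor p4) \land (\lnot p4 \lor p2) \land (\lnot p4 \lor p4)
≡ \lnot p2 \land (\lnot p4 \lor p2)

\lnot p2 \land (\lnot p4 \lor p2)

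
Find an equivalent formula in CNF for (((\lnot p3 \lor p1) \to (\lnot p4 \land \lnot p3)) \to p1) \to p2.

(p3 \lor \lnot p4 \lor p2) \land (\lnot p1 \lor p2)

(((\lnot p3 \lor p1) \to (\lnot p4 \land \lnot p3)) \to p1) \to p2
≡ \lnot (((\lnot p3 \lor p1) \to (\lnot p4 \land \lnot p3)) \to p1) \lor p2   (eliminate \to)
≡ \lnot (\lnot ((\lnot p3 \lor p1) \to (\lnot p4 \land \lnot p3)) \lor p1) \lor p2   (eliminate \to)
≡ \lnot (\lnot (\lnot (\lnot p3 \lor p1) \lor (\lnot p4 \land \lnot p3)) \lor p1) \lor p2   (eliminate \to)
≡ (\lnot \lnot (\lnot (\lnot p3 \lor p1) \lor (\lnot p4 \land \lnot p3)) \land \lnot p1) \lor p2   (De Morgan)
≡ ((\lnot (\lnot p3 \lor p1) \lor (\lnot p4 \land \lnot p3)) \land \lnot p1) \lor p2   (double negation)
≡ (((\lnot \lnot p3 \land \lnot p1) \lor (\lnot p4 \land \lnot p3)) \land \lnot p1) \lor p2   (De Morgan)
≡ (((p3 \land \lnot p1) \lor (\lnot p4 \land \lnot p3)) \land \lnot p1) \lor p2   (double negation)
≡ (p3 \lor \lnot p4 \lor p2) \land (p3 \lor \lnot p3 \lor p2) \land (\lnot p1 \lor \lnot p4 \lor p2) \land (\lnot p1 \lor \lnot p3 \lor p2) \land (\lnot p1 \lor p2)   (distribute \lor over \land)
≡ (p3 \lor \lnot p4 \lor p2) \land (\lnot p1 \lor p2)   (simplify)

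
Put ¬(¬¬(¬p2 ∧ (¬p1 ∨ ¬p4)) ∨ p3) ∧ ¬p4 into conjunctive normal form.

¬(¬¬(¬p2 ∧ (¬p1 ∨ ¬p4)) ∨ p3) ∧ ¬p4
⇔ ¬¬¬(¬p2 ∧ (¬p1 ∨ ¬p4)) ∧ ¬p3 ∧ ¬p4   [De Morgan]
⇔ ¬(¬p2 ∧ (¬p1 ∨ ¬p4)) ∧ ¬p3 ∧ ¬p4   [double negation]
⇔ (¬¬p2 ∨ ¬(¬p1 ∨ ¬p4)) ∧ ¬p3 ∧ ¬p4   [De Morgan]
⇔ (p2 ∨ ¬(¬p1 ∨ ¬p4)) ∧ ¬p3 ∧ ¬p4   [double negation]
⇔ (p2 ∨ (¬¬p1 ∧ ¬¬p4)) ∧ ¬p3 ∧ ¬p4   [De Morgan]
⇔ (p2 ∨ (p1 ∧ ¬¬p4)) ∧ ¬p3 ∧ ¬p4   [double negation]
⇔ (p2 ∨ (p1 ∧ p4)) ∧ ¬p3 ∧ ¬p4   [double negation]
⇔ (p2 ∨ p1) ∧ (p2 ∨ p4) ∧ ¬p3 ∧ ¬p4   [distribute ∨ over ∧]

(p2 ∨ p1) ∧ (p2 ∨ p4) ∧ ¬p3 ∧ ¬p4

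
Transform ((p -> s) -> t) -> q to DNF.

(~p & ~t) | (s & ~t) | q

((p -> s) -> t) -> q
≡ ~((p -> s) -> t) | q   — eliminate ->
≡ ~(~(p -> s) | t) | q   — eliminate ->
≡ ~(~(~p | s) | t) | q   — eliminate ->
≡ (~~(~p | s) & ~t) | q   — De Morgan
≡ ((~p | s) & ~t) | q   — double negation
≡ (~p & ~t) | (s & ~t) | q   — distribute & over |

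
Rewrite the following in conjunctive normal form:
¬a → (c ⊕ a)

a ∨ c

¬a → (c ⊕ a)
= ¬¬a ∨ (c ⊕ a)   (eliminate →)
= ¬¬a ∨ ((c ∨ a) ∧ ¬(c ∧ a))   (expand ⊕)
= a ∨ ((c ∨ a) ∧ ¬(c ∧ a))   (double negation)
= a ∨ ((c ∨ a) ∧ (¬c ∨ ¬a))   (De Morgan)
= (a ∨ c ∨ a) ∧ (a ∨ ¬c ∨ ¬a)   (distribute ∨ over ∧)
= a ∨ c   (simplify)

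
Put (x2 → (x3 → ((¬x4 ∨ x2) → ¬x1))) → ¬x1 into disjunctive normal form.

(x2 ∧ x3 ∧ x1) ∨ ¬x1

(x2 → (x3 → ((¬x4 ∨ x2) → ¬x1))) → ¬x1
≡ ¬(x2 → (x3 → ((¬x4 ∨ x2) → ¬x1))) ∨ ¬x1   (eliminate →)
≡ ¬(¬x2 ∨ (x3 → ((¬x4 ∨ x2) → ¬x1))) ∨ ¬x1   (eliminate →)
≡ ¬(¬x2 ∨ ¬x3 ∨ ((¬x4 ∨ x2) → ¬x1)) ∨ ¬x1   (eliminate →)
≡ ¬(¬x2 ∨ ¬x3 ∨ ¬(¬x4 ∨ x2) ∨ ¬x1) ∨ ¬x1   (eliminate →)
≡ (¬¬x2 ∧ ¬¬x3 ∧ ¬¬(¬x4 ∨ x2) ∧ ¬¬x1) ∨ ¬x1   (De Morgan)
≡ (x2 ∧ ¬¬x3 ∧ ¬¬(¬x4 ∨ x2) ∧ ¬¬x1) ∨ ¬x1   (double negation)
≡ (x2 ∧ x3 ∧ ¬¬(¬x4 ∨ x2) ∧ ¬¬x1) ∨ ¬x1   (double negation)
≡ (x2 ∧ x3 ∧ (¬x4 ∨ x2) ∧ ¬¬x1) ∨ ¬x1   (double negation)
≡ (x2 ∧ x3 ∧ (¬x4 ∨ x2) ∧ x1) ∨ ¬x1   (double negation)
≡ (x2 ∧ x3 ∧ ¬x4 ∧ x1) ∨ (x2 ∧ x3 ∧ x2 ∧ x1) ∨ ¬x1   (distribute ∧ over ∨)
≡ (x2 ∧ x3 ∧ x1) ∨ ¬x1   (simplify)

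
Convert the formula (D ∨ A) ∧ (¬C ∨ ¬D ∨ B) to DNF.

(D ∧ ¬C) ∨ (D ∧ B) ∨ (A ∧ ¬C) ∨ (A ∧ ¬D) ∨ (A ∧ B)

(D ∨ A) ∧ (¬C ∨ ¬D ∨ B)
⇔ (D ∧ ¬C) ∨ (D ∧ ¬D) ∨ (D ∧ B) ∨ (A ∧ ¬C) ∨ (A ∧ ¬D) ∨ (A ∧ B)   — distribute ∧ over ∨
⇔ (D ∧ ¬C) ∨ (D ∧ B) ∨ (A ∧ ¬C) ∨ (A ∧ ¬D) ∨ (A ∧ B)   — simplify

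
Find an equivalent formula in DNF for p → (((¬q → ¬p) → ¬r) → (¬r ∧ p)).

¬p ∨ (q ∧ r) ∨ (¬r ∧ p)

p → (((¬q → ¬p) → ¬r) → (¬r ∧ p))
≡ ¬p ∨ (((¬q → ¬p) → ¬r) → (¬r ∧ p))   (eliminate →)
≡ ¬p ∨ ¬((¬q → ¬p) → ¬r) ∨ (¬r ∧ p)   (eliminate →)
≡ ¬p ∨ ¬(¬(¬q → ¬p) ∨ ¬r) ∨ (¬r ∧ p)   (eliminate →)
≡ ¬p ∨ ¬(¬(¬¬q ∨ ¬p) ∨ ¬r) ∨ (¬r ∧ p)   (eliminate →)
≡ ¬p ∨ (¬¬(¬¬q ∨ ¬p) ∧ ¬¬r) ∨ (¬r ∧ p)   (De Morgan)
≡ ¬p ∨ ((¬¬q ∨ ¬p) ∧ ¬¬r) ∨ (¬r ∧ p)   (double negation)
≡ ¬p ∨ ((q ∨ ¬p) ∧ ¬¬r) ∨ (¬r ∧ p)   (double negation)
≡ ¬p ∨ ((q ∨ ¬p) ∧ r) ∨ (¬r ∧ p)   (double negation)
≡ ¬p ∨ (q ∧ r) ∨ (¬p ∧ r) ∨ (¬r ∧ p)   (distribute ∧ over ∨)
≡ ¬p ∨ (q ∧ r) ∨ (¬r ∧ p)   (simplify)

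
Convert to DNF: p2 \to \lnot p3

p2 \to \lnot p3
⇔ \lnot p2 \lor \lnot p3   (eliminate \to)

\lnot p2 \lor \lnot p3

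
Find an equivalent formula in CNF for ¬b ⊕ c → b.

¬b ⊕ c → b
≡ ¬(¬b ⊕ c) ∨ b   — eliminate →
≡ ¬((¬b ∨ c) ∧ ¬(¬b ∧ c)) ∨ b   — expand ⊕
≡ ¬(¬b ∨ c) ∨ ¬¬(¬b ∧ c) ∨ b   — De Morgan
≡ ¬¬b ∧ ¬c ∨ ¬¬(¬b ∧ c) ∨ b   — De Morgan
≡ b ∧ ¬c ∨ ¬¬(¬b ∧ c) ∨ b   — double negation
≡ b ∧ ¬c ∨ ¬b ∧ c ∨ b   — double negation
≡ (b ∨ ¬b ∨ b) ∧ (b ∨ c ∨ b) ∧ (¬c ∨ ¬b ∨ b) ∧ (¬c ∨ c ∨ b)   — distribute ∨ over ∧
≡ b ∨ c   — simplify

b ∨ c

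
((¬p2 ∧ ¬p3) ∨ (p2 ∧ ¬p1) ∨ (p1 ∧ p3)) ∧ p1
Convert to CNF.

((¬p2 ∧ ¬p3) ∨ (p2 ∧ ¬p1) ∨ (p1 ∧ p3)) ∧ p1
⇔ (¬p2 ∨ p2 ∨ p1) ∧ (¬p2 ∨ p2 ∨ p3) ∧ (¬p2 ∨ ¬p1 ∨ p1) ∧ (¬p2 ∨ ¬p1 ∨ p3) ∧ (¬p3 ∨ p2 ∨ p1) ∧ (¬p3 ∨ p2 ∨ p3) ∧ (¬p3 ∨ ¬p1 ∨ p1) ∧ (¬p3 ∨ ¬p1 ∨ p3) ∧ p1   [distribute ∨ over ∧]
⇔ (¬p2 ∨ ¬p1 ∨ p3) ∧ p1   [simplify]

(¬p2 ∨ ¬p1 ∨ p3) ∧ p1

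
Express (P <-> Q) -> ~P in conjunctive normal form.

~Q | ~P

(P <-> Q) -> ~P
⇔ ~(P <-> Q) | ~P   [eliminate ->]
⇔ ~((P -> Q) & (Q -> P)) | ~P   [eliminate <->]
⇔ ~((~P | Q) & (Q -> P)) | ~P   [eliminate ->]
⇔ ~((~P | Q) & (~Q | P)) | ~P   [eliminate ->]
⇔ ~(~P | Q) | ~(~Q | P) | ~P   [De Morgan]
⇔ (~~P & ~Q) | ~(~Q | P) | ~P   [De Morgan]
⇔ (P & ~Q) | ~(~Q | P) | ~P   [double negation]
⇔ (P & ~Q) | (~~Q & ~P) | ~P   [De Morgan]
⇔ (P & ~Q) | (Q & ~P) | ~P   [double negation]
⇔ (P | Q | ~P) & (P | ~P | ~P) & (~Q | Q | ~P) & (~Q | ~P | ~P)   [distribute | over &]
⇔ ~Q | ~P   [simplify]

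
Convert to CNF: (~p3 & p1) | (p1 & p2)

(~p3 & p1) | (p1 & p2)
= (~p3 | p1) & (~p3 | p2) & (p1 | p1) & (p1 | p2)   — distribute | over &
= (~p3 | p2) & p1   — simplify

(~p3 | p2) & p1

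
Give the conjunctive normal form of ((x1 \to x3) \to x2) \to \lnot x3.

\lnot x2 \lor \lnot x3

((x1 \to x3) \to x2) \to \lnot x3
≡ \lnot ((x1 \to x3) \to x2) \lor \lnot x3   [eliminate \to]
≡ \lnot (\lnot (x1 \to x3) \lor x2) \lor \lnot x3   [eliminate \to]
≡ \lnot (\lnot (\lnot x1 \lor x3) \lor x2) \lor \lnot x3   [eliminate \to]
≡ (\lnot \lnot (\lnot x1 \lor x3) \land \lnot x2) \lor \lnot x3   [De Morgan]
≡ ((\lnot x1 \lor x3) \land \lnot x2) \lor \lnot x3   [double negation]
≡ (\lnot x1 \lor x3 \lor \lnot x3) \land (\lnot x2 \lor \lnot x3)   [distribute \lor over \land]
≡ \lnot x2 \lor \lnot x3   [simplify]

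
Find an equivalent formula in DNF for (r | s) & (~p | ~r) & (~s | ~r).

(r | s) & (~p | ~r) & (~s | ~r)
≡ (r & ~p & ~s) | (r & ~p & ~r) | (r & ~r & ~s) | (r & ~r & ~r) | (s & ~p & ~s) | (s & ~p & ~r) | (s & ~r & ~s) | (s & ~r & ~r)   [distribute & over |]
≡ (r & ~p & ~s) | (s & ~r)   [simplify]

(r & ~p & ~s) | (s & ~r)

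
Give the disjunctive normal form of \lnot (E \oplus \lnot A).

(\lnot E \land A) \lor (\lnot A \land E)

\lnot (E \oplus \lnot A)
= \lnot ((E \land \lnot \lnot A) \lor (\lnot E \land \lnot A))   (expand \oplus)
= \lnot (E \land \lnot \lnot A) \land \lnot (\lnot E \land \lnot A)   (De Morgan)
= (\lnot E \lor \lnot \lnot \lnot A) \land \lnot (\lnot E \land \lnot A)   (De Morgan)
= (\lnot E \lor \lnot A) \land \lnot (\lnot E \land \lnot A)   (double negation)
= (\lnot E \lor \lnot A) \land (\lnot \lnot E \lor \lnot \lnot A)   (De Morgan)
= (\lnot E \lor \lnot A) \land (E \lor \lnot \lnot A)   (double negation)
= (\lnot E \lor \lnot A) \land (E \lor A)   (double negation)
= (\lnot E \land E) \lor (\lnot E \land A) \lor (\lnot A \land E) \lor (\lnot A \land A)   (distribute \land over \lor)
= (\lnot E \land A) \lor (\lnot A \land E)   (simplify)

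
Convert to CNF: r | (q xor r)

r | q

r | (q xor r)
⇔ r | ((q | r) & ~(q & r))   [expand xor]
⇔ r | ((q | r) & (~q | ~r))   [De Morgan]
⇔ (r | q | r) & (r | ~q | ~r)   [distribute | over &]
⇔ r | q   [simplify]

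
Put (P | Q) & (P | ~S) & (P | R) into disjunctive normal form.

(P | Q) & (P | ~S) & (P | R)
⇔ (P & P & P) | (P & P & R) | (P & ~S & P) | (P & ~S & R) | (Q & P & P) | (Q & P & R) | (Q & ~S & P) | (Q & ~S & R)   [distribute & over |]
⇔ P | (Q & ~S & R)   [simplify]

P | (Q & ~S & R)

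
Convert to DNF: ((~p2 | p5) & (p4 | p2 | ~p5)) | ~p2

(p5 & p4) | (p5 & p2) | ~p2

((~p2 | p5) & (p4 | p2 | ~p5)) | ~p2
= (~p2 & p4) | (~p2 & p2) | (~p2 & ~p5) | (p5 & p4) | (p5 & p2) | (p5 & ~p5) | ~p2   (distribute & over |)
= (p5 & p4) | (p5 & p2) | ~p2   (simplify)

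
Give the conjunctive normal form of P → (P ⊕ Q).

P → (P ⊕ Q)
= ¬P ∨ (P ⊕ Q)   (eliminate →)
= ¬P ∨ ((P ∨ Q) ∧ ¬(P ∧ Q))   (expand ⊕)
= ¬P ∨ ((P ∨ Q) ∧ (¬P ∨ ¬Q))   (De Morgan)
= (¬P ∨ P ∨ Q) ∧ (¬P ∨ ¬P ∨ ¬Q)   (distribute ∨ over ∧)
= ¬P ∨ ¬Q   (simplify)

¬P ∨ ¬Q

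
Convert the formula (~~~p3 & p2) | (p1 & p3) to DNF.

(~p3 & p2) | (p1 & p3)

(~~~p3 & p2) | (p1 & p3)
≡ (~p3 & p2) | (p1 & p3)   (double negation)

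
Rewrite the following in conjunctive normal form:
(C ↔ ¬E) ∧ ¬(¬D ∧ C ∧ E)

(¬C ∨ ¬E) ∧ (E ∨ C)

(C ↔ ¬E) ∧ ¬(¬D ∧ C ∧ E)
≡ (C → ¬E) ∧ (¬E → C) ∧ ¬(¬D ∧ C ∧ E)   (eliminate ↔)
≡ (¬C ∨ ¬E) ∧ (¬E → C) ∧ ¬(¬D ∧ C ∧ E)   (eliminate →)
≡ (¬C ∨ ¬E) ∧ (¬¬E ∨ C) ∧ ¬(¬D ∧ C ∧ E)   (eliminate →)
≡ (¬C ∨ ¬E) ∧ (E ∨ C) ∧ ¬(¬D ∧ C ∧ E)   (double negation)
≡ (¬C ∨ ¬E) ∧ (E ∨ C) ∧ (¬¬D ∨ ¬C ∨ ¬E)   (De Morgan)
≡ (¬C ∨ ¬E) ∧ (E ∨ C) ∧ (D ∨ ¬C ∨ ¬E)   (double negation)
≡ (¬C ∨ ¬E) ∧ (E ∨ C)   (simplify)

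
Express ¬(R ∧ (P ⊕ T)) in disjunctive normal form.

¬(R ∧ (P ⊕ T))
≡ ¬(R ∧ ((P ∧ ¬T) ∨ (¬P ∧ T)))   [expand ⊕]
≡ ¬R ∨ ¬((P ∧ ¬T) ∨ (¬P ∧ T))   [De Morgan]
≡ ¬R ∨ (¬(P ∧ ¬T) ∧ ¬(¬P ∧ T))   [De Morgan]
≡ ¬R ∨ ((¬P ∨ ¬¬T) ∧ ¬(¬P ∧ T))   [De Morgan]
≡ ¬R ∨ ((¬P ∨ T) ∧ ¬(¬P ∧ T))   [double negation]
≡ ¬R ∨ ((¬P ∨ T) ∧ (¬¬P ∨ ¬T))   [De Morgan]
≡ ¬R ∨ ((¬P ∨ T) ∧ (P ∨ ¬T))   [double negation]
≡ ¬R ∨ (¬P ∧ P) ∨ (¬P ∧ ¬T) ∨ (T ∧ P) ∨ (T ∧ ¬T)   [distribute ∧ over ∨]
≡ ¬R ∨ (¬P ∧ ¬T) ∨ (T ∧ P)   [simplify]

¬R ∨ (¬P ∧ ¬T) ∨ (T ∧ P)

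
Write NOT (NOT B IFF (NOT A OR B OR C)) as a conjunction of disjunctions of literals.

(A OR B) AND (NOT C OR B)

NOT (NOT B IFF (NOT A OR B OR C))
= NOT ((NOT B IMPLIES (NOT A OR B OR C)) AND ((NOT A OR B OR C) IMPLIES NOT B))   — eliminate IFF
= NOT ((NOT NOT B OR NOT A OR B OR C) AND ((NOT A OR B OR C) IMPLIES NOT B))   — eliminate IMPLIES
= NOT ((NOT NOT B OR NOT A OR B OR C) AND (NOT (NOT A OR B OR C) OR NOT B))   — eliminate IMPLIES
= NOT (NOT NOT B OR NOT A OR B OR C) OR NOT (NOT (NOT A OR B OR C) OR NOT B)   — De Morgan
= (NOT NOT NOT B AND NOT NOT A AND NOT B AND NOT C) OR NOT (NOT (NOT A OR B OR C) OR NOT B)   — De Morgan
= (NOT B AND NOT NOT A AND NOT B AND NOT C) OR NOT (NOT (NOT A OR B OR C) OR NOT B)   — double negation
= (NOT B AND A AND NOT B AND NOT C) OR NOT (NOT (NOT A OR B OR C) OR NOT B)   — double negation
= (NOT B AND A AND NOT B AND NOT C) OR (NOT NOT (NOT A OR B OR C) AND NOT NOT B)   — De Morgan
= (NOT B AND A AND NOT B AND NOT C) OR ((NOT A OR B OR C) AND NOT NOT B)   — double negation
= (NOT B AND A AND NOT B AND NOT C) OR ((NOT A OR B OR C) AND B)   — double negation
= (NOT B OR NOT A OR B OR C) AND (NOT B OR B) AND (A OR NOT A OR B OR C) AND (A OR B) AND (NOT B OR NOT A OR B OR C) AND (NOT B OR B) AND (NOT C OR NOT A OR B OR C) AND (NOT C OR B)   — distribute OR over AND
= (A OR B) AND (NOT C OR B)   — simplify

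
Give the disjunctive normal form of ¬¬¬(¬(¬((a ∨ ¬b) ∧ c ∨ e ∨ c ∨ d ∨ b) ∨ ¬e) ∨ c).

¬¬¬(¬(¬((a ∨ ¬b) ∧ c ∨ e ∨ c ∨ d ∨ b) ∨ ¬e) ∨ c)
= ¬(¬(¬((a ∨ ¬b) ∧ c ∨ e ∨ c ∨ d ∨ b) ∨ ¬e) ∨ c)   — double negation
= ¬¬(¬((a ∨ ¬b) ∧ c ∨ e ∨ c ∨ d ∨ b) ∨ ¬e) ∧ ¬c   — De Morgan
= (¬((a ∨ ¬b) ∧ c ∨ e ∨ c ∨ d ∨ b) ∨ ¬e) ∧ ¬c   — double negation
= (¬((a ∨ ¬b) ∧ c) ∧ ¬e ∧ ¬c ∧ ¬d ∧ ¬b ∨ ¬e) ∧ ¬c   — De Morgan
= ((¬(a ∨ ¬b) ∨ ¬c) ∧ ¬e ∧ ¬c ∧ ¬d ∧ ¬b ∨ ¬e) ∧ ¬c   — De Morgan
= ((¬a ∧ ¬¬b ∨ ¬c) ∧ ¬e ∧ ¬c ∧ ¬d ∧ ¬b ∨ ¬e) ∧ ¬c   — De Morgan
= ((¬a ∧ b ∨ ¬c) ∧ ¬e ∧ ¬c ∧ ¬d ∧ ¬b ∨ ¬e) ∧ ¬c   — double negation
= ¬a ∧ b ∧ ¬e ∧ ¬c ∧ ¬d ∧ ¬b ∧ ¬c ∨ ¬c ∧ ¬e ∧ ¬c ∧ ¬d ∧ ¬b ∧ ¬c ∨ ¬e ∧ ¬c   — distribute ∧ over ∨
= ¬e ∧ ¬c   — simplify

¬e ∧ ¬c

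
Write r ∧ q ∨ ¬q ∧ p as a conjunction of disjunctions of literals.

(r ∨ ¬q) ∧ (r ∨ p) ∧ (q ∨ p)

r ∧ q ∨ ¬q ∧ p
≡ (r ∨ ¬q) ∧ (r ∨ p) ∧ (q ∨ ¬q) ∧ (q ∨ p)   [distribute ∨ over ∧]
≡ (r ∨ ¬q) ∧ (r ∨ p) ∧ (q ∨ p)   [simplify]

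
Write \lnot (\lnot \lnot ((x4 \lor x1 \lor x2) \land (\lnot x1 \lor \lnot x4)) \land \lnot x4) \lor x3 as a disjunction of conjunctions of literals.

(\lnot x4 \land \lnot x1 \land \lnot x2) \lor x4 \lor x3

\lnot (\lnot \lnot ((x4 \lor x1 \lor x2) \land (\lnot x1 \lor \lnot x4)) \land \lnot x4) \lor x3
= \lnot \lnot \lnot ((x4 \lor x1 \lor x2) \land (\lnot x1 \lor \lnot x4)) \lor \lnot \lnot x4 \lor x3   (De Morgan)
= \lnot ((x4 \lor x1 \lor x2) \land (\lnot x1 \lor \lnot x4)) \lor \lnot \lnot x4 \lor x3   (double negation)
= \lnot (x4 \lor x1 \lor x2) \lor \lnot (\lnot x1 \lor \lnot x4) \lor \lnot \lnot x4 \lor x3   (De Morgan)
= (\lnot x4 \land \lnot x1 \land \lnot x2) \lor \lnot (\lnot x1 \lor \lnot x4) \lor \lnot \lnot x4 \lor x3   (De Morgan)
= (\lnot x4 \land \lnot x1 \land \lnot x2) \lor (\lnot \lnot x1 \land \lnot \lnot x4) \lor \lnot \lnot x4 \lor x3   (De Morgan)
= (\lnot x4 \land \lnot x1 \land \lnot x2) \lor (x1 \land \lnot \lnot x4) \lor \lnot \lnot x4 \lor x3   (double negation)
= (\lnot x4 \land \lnot x1 \land \lnot x2) \lor (x1 \land x4) \lor \lnot \lnot x4 \lor x3   (double negation)
= (\lnot x4 \land \lnot x1 \land \lnot x2) \lor (x1 \land x4) \lor x4 \lor x3   (double negation)
= (\lnot x4 \land \lnot x1 \land \lnot x2) \lor x4 \lor x3   (simplify)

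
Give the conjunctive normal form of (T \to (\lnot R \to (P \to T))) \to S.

(T \lor S) \land (\lnot R \lor S) \land (P \lor S) \land (\lnot T \lor S)

(T \to (\lnot R \to (P \to T))) \to S
= \lnot (T \to (\lnot R \to (P \to T))) \lor S   — eliminate \to
= \lnot (\lnot T \lor (\lnot R \to (P \to T))) \lor S   — eliminate \to
= \lnot (\lnot T \lor \lnot \lnot R \lor (P \to T)) \lor S   — eliminate \to
= \lnot (\lnot T \lor \lnot \lnot R \lor \lnot P \lor T) \lor S   — eliminate \to
= (\lnot \lnot T \land \lnot \lnot \lnot R \land \lnot \lnot P \land \lnot T) \lor S   — De Morgan
= (T \land \lnot \lnot \lnot R \land \lnot \lnot P \land \lnot T) \lor S   — double negation
= (T \land \lnot R \land \lnot \lnot P \land \lnot T) \lor S   — double negation
= (T \land \lnot R \land P \land \lnot T) \lor S   — double negation
= (T \lor S) \land (\lnot R \lor S) \land (P \lor S) \land (\lnot T \lor S)   — distribute \lor over \land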